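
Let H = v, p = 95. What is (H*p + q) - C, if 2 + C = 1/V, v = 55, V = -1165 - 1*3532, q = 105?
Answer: 25044405/4697 ≈ 5332.0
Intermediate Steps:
V = -4697 (V = -1165 - 3532 = -4697)
H = 55
C = -9395/4697 (C = -2 + 1/(-4697) = -2 - 1/4697 = -9395/4697 ≈ -2.0002)
(H*p + q) - C = (55*95 + 105) - 1*(-9395/4697) = (5225 + 105) + 9395/4697 = 5330 + 9395/4697 = 25044405/4697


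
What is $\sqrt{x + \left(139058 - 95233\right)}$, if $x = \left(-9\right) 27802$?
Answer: $i \sqrt{206393} \approx 454.31 i$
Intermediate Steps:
$x = -250218$
$\sqrt{x + \left(139058 - 95233\right)} = \sqrt{-250218 + \left(139058 - 95233\right)} = \sqrt{-250218 + 43825} = \sqrt{-206393} = i \sqrt{206393}$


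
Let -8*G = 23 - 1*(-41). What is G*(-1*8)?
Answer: 64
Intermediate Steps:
G = -8 (G = -(23 - 1*(-41))/8 = -(23 + 41)/8 = -⅛*64 = -8)
G*(-1*8) = -(-8)*8 = -8*(-8) = 64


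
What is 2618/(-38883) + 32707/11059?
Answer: 1242793819/430007097 ≈ 2.8902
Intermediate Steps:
2618/(-38883) + 32707/11059 = 2618*(-1/38883) + 32707*(1/11059) = -2618/38883 + 32707/11059 = 1242793819/430007097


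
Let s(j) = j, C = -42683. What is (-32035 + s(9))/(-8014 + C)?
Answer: 32026/50697 ≈ 0.63171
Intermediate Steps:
(-32035 + s(9))/(-8014 + C) = (-32035 + 9)/(-8014 - 42683) = -32026/(-50697) = -32026*(-1/50697) = 32026/50697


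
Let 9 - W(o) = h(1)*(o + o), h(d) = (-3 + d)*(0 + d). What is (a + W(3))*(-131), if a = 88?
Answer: -14279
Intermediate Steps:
h(d) = d*(-3 + d) (h(d) = (-3 + d)*d = d*(-3 + d))
W(o) = 9 + 4*o (W(o) = 9 - 1*(-3 + 1)*(o + o) = 9 - 1*(-2)*2*o = 9 - (-2)*2*o = 9 - (-4)*o = 9 + 4*o)
(a + W(3))*(-131) = (88 + (9 + 4*3))*(-131) = (88 + (9 + 12))*(-131) = (88 + 21)*(-131) = 109*(-131) = -14279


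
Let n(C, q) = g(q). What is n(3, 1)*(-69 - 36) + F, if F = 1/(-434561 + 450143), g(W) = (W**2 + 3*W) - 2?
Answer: -3272219/15582 ≈ -210.00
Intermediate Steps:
g(W) = -2 + W**2 + 3*W
n(C, q) = -2 + q**2 + 3*q
F = 1/15582 ≈ 6.4177e-5
n(3, 1)*(-69 - 36) + F = (-2 + 1**2 + 3*1)*(-69 - 36) + 1/15582 = (-2 + 1 + 3)*(-105) + 1/15582 = 2*(-105) + 1/15582 = -210 + 1/15582 = -3272219/15582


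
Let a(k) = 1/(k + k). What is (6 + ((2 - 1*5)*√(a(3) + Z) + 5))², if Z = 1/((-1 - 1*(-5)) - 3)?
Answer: (22 - √42)²/4 ≈ 60.212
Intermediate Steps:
Z = 1 (Z = 1/((-1 + 5) - 3) = 1/(4 - 3) = 1/1 = 1)
a(k) = 1/(2*k)
(6 + ((2 - 1*5)*√(a(3) + Z) + 5))² = (6 + ((2 - 1*5)*√((½)/3 + 1) + 5))² = (6 + ((2 - 5)*√((½)*(⅓) + 1) + 5))² = (6 + (-3*√(⅙ + 1) + 5))² = (6 + (-√42/2 + 5))² = (6 + (5 - √42/2))² = (11 - √42/2)²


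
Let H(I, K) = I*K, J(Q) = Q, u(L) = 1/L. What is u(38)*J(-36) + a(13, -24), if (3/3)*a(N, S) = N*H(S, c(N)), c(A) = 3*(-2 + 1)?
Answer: 17766/19 ≈ 935.05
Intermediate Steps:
c(A) = -3 (c(A) = 3*(-1) = -3)
a(N, S) = -3*N*S (a(N, S) = N*(S*(-3)) = N*(-3*S) = -3*N*S)
u(38)*J(-36) + a(13, -24) = -36/38 - 3*13*(-24) = (1/38)*(-36) + 936 = -18/19 + 936 = 17766/19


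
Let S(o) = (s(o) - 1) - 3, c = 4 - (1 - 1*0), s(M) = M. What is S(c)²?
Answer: 1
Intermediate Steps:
c = 3 (c = 4 - (1 + 0) = 4 - 1*1 = 4 - 1 = 3)
S(o) = -4 + o (S(o) = (o - 1) - 3 = (-1 + o) - 3 = -4 + o)
S(c)² = (-4 + 3)² = (-1)² = 1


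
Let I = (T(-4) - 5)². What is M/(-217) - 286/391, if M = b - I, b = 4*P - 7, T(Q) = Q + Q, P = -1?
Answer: 8318/84847 ≈ 0.098035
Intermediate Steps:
T(Q) = 2*Q
I = 169 (I = (2*(-4) - 5)² = (-8 - 5)² = (-13)² = 169)
b = -11 (b = 4*(-1) - 7 = -4 - 7 = -11)
M = -180 (M = -11 - 1*169 = -11 - 169 = -180)
M/(-217) - 286/391 = -180/(-217) - 286/391 = -180*(-1/217) - 286*1/391 = 180/217 - 286/391 = 8318/84847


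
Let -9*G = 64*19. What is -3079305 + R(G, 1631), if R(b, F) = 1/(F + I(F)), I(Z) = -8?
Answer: -4997712014/1623 ≈ -3.0793e+6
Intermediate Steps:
G = -1216/9 (G = -64*19/9 = -1/9*1216 = -1216/9 ≈ -135.11)
R(b, F) = 1/(-8 + F) (R(b, F) = 1/(F - 8) = 1/(-8 + F))
-3079305 + R(G, 1631) = -3079305 + 1/(-8 + 1631) = -3079305 + 1/1623 = -4997712014/1623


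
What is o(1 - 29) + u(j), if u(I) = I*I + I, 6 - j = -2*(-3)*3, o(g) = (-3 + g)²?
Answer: 1093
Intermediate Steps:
j = -12 (j = 6 - (-2*(-3))*3 = 6 - 6*3 = 6 - 1*18 = 6 - 18 = -12)
u(I) = I + I² (u(I) = I² + I = I + I²)
o(1 - 29) + u(j) = (-3 + (1 - 29))² - 12*(1 - 12) = (-3 - 28)² - 12*(-11) = (-31)² + 132 = 961 + 132 = 1093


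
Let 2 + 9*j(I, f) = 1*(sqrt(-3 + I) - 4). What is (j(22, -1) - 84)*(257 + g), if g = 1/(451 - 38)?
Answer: -26960068/1239 + 106142*sqrt(19)/3717 ≈ -21635.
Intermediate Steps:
j(I, f) = -2/3 + sqrt(-3 + I)/9 (j(I, f) = -2/9 + (1*(sqrt(-3 + I) - 4))/9 = -2/9 + (1*(-4 + sqrt(-3 + I)))/9 = -2/9 + (-4 + sqrt(-3 + I))/9 = -2/9 + (-4/9 + sqrt(-3 + I)/9) = -2/3 + sqrt(-3 + I)/9)
g = 1/413 ≈ 0.0024213
(j(22, -1) - 84)*(257 + g) = ((-2/3 + sqrt(-3 + 22)/9) - 84)*(257 + 1/413) = ((-2/3 + sqrt(19)/9) - 84)*(106142/413) = (-254/3 + sqrt(19)/9)*(106142/413) = -26960068/1239 + 106142*sqrt(19)/3717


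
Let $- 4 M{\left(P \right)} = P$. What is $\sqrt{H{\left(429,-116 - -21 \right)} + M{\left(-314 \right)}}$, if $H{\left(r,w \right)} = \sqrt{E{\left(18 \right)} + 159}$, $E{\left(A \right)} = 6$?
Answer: $\frac{\sqrt{314 + 4 \sqrt{165}}}{2} \approx 9.5575$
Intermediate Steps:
$M{\left(P \right)} = - \frac{P}{4}$
$H{\left(r,w \right)} = \sqrt{165}$ ($H{\left(r,w \right)} = \sqrt{6 + 159} = \sqrt{165}$)
$\sqrt{H{\left(429,-116 - -21 \right)} + M{\left(-314 \right)}} = \sqrt{\sqrt{165} - - \frac{157}{2}} = \sqrt{\sqrt{165} + \frac{157}{2}} = \sqrt{\frac{157}{2} + \sqrt{165}}$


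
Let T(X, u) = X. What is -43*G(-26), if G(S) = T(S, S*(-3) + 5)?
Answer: 1118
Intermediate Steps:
G(S) = S
-43*G(-26) = -43*(-26) = 1118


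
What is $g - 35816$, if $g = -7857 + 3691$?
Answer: $-39982$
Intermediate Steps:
$g = -4166$
$g - 35816 = -4166 - 35816 = -39982$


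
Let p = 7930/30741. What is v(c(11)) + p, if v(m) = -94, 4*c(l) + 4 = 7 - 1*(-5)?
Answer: -2881724/30741 ≈ -93.742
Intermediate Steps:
c(l) = 2 (c(l) = -1 + (7 - 1*(-5))/4 = -1 + (7 + 5)/4 = -1 + (¼)*12 = -1 + 3 = 2)
p = 7930/30741 (p = 7930*(1/30741) = 7930/30741 ≈ 0.25796)
v(c(11)) + p = -94 + 7930/30741 = -2881724/30741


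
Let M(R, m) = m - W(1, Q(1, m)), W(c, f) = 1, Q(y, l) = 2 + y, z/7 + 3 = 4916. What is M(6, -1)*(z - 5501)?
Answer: -57780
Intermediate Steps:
z = 34391 (z = -21 + 7*4916 = -21 + 34412 = 34391)
M(R, m) = -1 + m (M(R, m) = m - 1*1 = m - 1 = -1 + m)
M(6, -1)*(z - 5501) = (-1 - 1)*(34391 - 5501) = -2*28890 = -57780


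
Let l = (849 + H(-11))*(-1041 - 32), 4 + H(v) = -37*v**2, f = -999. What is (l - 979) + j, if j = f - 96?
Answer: 3895062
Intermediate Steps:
j = -1095 (j = -999 - 96 = -1095)
H(v) = -4 - 37*v**2
l = 3897136 (l = (849 + (-4 - 37*(-11)**2))*(-1041 - 32) = (849 + (-4 - 37*121))*(-1073) = (849 + (-4 - 4477))*(-1073) = (849 - 4481)*(-1073) = -3632*(-1073) = 3897136)
(l - 979) + j = (3897136 - 979) - 1095 = 3896157 - 1095 = 3895062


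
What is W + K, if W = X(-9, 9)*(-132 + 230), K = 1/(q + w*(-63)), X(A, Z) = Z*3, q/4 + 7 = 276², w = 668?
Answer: 694818433/262592 ≈ 2646.0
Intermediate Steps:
q = 304676 (q = -28 + 4*276² = -28 + 4*76176 = -28 + 304704 = 304676)
X(A, Z) = 3*Z
K = 1/262592 (K = 1/(304676 + 668*(-63)) = 1/(304676 - 42084) = 1/262592 ≈ 3.8082e-6)
W = 2646 (W = (3*9)*(-132 + 230) = 27*98 = 2646)
W + K = 2646 + 1/262592 = 694818433/262592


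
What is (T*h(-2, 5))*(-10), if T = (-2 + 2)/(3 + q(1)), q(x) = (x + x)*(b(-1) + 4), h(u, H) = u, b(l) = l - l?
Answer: 0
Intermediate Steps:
b(l) = 0
q(x) = 8*x (q(x) = (x + x)*(0 + 4) = (2*x)*4 = 8*x)
T = 0 (T = (-2 + 2)/(3 + 8*1) = 0/(3 + 8) = 0/11 = 0*(1/11) = 0)
(T*h(-2, 5))*(-10) = (0*(-2))*(-10) = 0*(-10) = 0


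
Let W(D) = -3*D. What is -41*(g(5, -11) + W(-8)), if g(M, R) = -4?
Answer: -820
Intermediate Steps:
-41*(g(5, -11) + W(-8)) = -41*(-4 - 3*(-8)) = -41*(-4 + 24) = -41*20 = -820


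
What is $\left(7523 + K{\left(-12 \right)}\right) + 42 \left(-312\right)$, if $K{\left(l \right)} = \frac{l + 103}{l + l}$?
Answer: $- \frac{134035}{24} \approx -5584.8$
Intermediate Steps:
$K{\left(l \right)} = \frac{103 + l}{2 l}$
$\left(7523 + K{\left(-12 \right)}\right) + 42 \left(-312\right) = \left(7523 + \frac{103 - 12}{2 \left(-12\right)}\right) + 42 \left(-312\right) = \left(7523 + \frac{1}{2} \left(- \frac{1}{12}\right) 91\right) - 13104 = \left(7523 - \frac{91}{24}\right) - 13104 = \frac{180461}{24} - 13104 = - \frac{134035}{24}$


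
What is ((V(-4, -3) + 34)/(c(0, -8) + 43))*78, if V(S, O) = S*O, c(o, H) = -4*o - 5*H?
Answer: 3588/83 ≈ 43.229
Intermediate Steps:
c(o, H) = -5*H - 4*o
V(S, O) = O*S
((V(-4, -3) + 34)/(c(0, -8) + 43))*78 = ((-3*(-4) + 34)/((-5*(-8) - 4*0) + 43))*78 = ((12 + 34)/((40 + 0) + 43))*78 = (46/(40 + 43))*78 = (46/83)*78 = 3588/83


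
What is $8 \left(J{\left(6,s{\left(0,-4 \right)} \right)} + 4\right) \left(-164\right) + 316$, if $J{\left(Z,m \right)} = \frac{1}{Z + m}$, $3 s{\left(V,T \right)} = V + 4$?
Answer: $- \frac{56220}{11} \approx -5110.9$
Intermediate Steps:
$s{\left(V,T \right)} = \frac{4}{3} + \frac{V}{3}$ ($s{\left(V,T \right)} = \frac{V + 4}{3} = \frac{4 + V}{3} = \frac{4}{3} + \frac{V}{3}$)
$8 \left(J{\left(6,s{\left(0,-4 \right)} \right)} + 4\right) \left(-164\right) + 316 = 8 \left(\frac{1}{6 + \left(\frac{4}{3} + \frac{1}{3} \cdot 0\right)} + 4\right) \left(-164\right) + 316 = 8 \left(\frac{1}{6 + \left(\frac{4}{3} + 0\right)} + 4\right) \left(-164\right) + 316 = 8 \left(\frac{1}{6 + \frac{4}{3}} + 4\right) \left(-164\right) + 316 = 8 \left(\frac{1}{\frac{22}{3}} + 4\right) \left(-164\right) + 316 = 8 \left(\frac{3}{22} + 4\right) \left(-164\right) + 316 = 8 \cdot \frac{91}{22} \left(-164\right) + 316 = \frac{364}{11} \left(-164\right) + 316 = - \frac{59696}{11} + 316 = - \frac{56220}{11}$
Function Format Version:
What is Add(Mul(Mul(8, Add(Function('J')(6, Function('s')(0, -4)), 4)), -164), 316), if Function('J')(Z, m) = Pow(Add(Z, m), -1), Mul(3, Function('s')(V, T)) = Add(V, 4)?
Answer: Rational(-56220, 11) ≈ -5110.9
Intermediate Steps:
Function('s')(V, T) = Add(Rational(4, 3), Mul(Rational(1, 3), V)) (Function('s')(V, T) = Mul(Rational(1, 3), Add(V, 4)) = Mul(Rational(1, 3), Add(4, V)) = Add(Rational(4, 3), Mul(Rational(1, 3), V)))
Add(Mul(Mul(8, Add(Function('J')(6, Function('s')(0, -4)), 4)), -164), 316) = Add(Mul(Mul(8, Add(Pow(Add(6, Add(Rational(4, 3), Mul(Rational(1, 3), 0))), -1), 4)), -164), 316) = Add(Mul(Mul(8, Add(Pow(Add(6, Add(Rational(4, 3), 0)), -1), 4)), -164), 316) = Add(Mul(Mul(8, Add(Pow(Add(6, Rational(4, 3)), -1), 4)), -164), 316) = Add(Mul(Mul(8, Add(Pow(Rational(22, 3), -1), 4)), -164), 316) = Add(Mul(Mul(8, Add(Rational(3, 22), 4)), -164), 316) = Add(Mul(Mul(8, Rational(91, 22)), -164), 316) = Add(Mul(Rational(364, 11), -164), 316) = Add(Rational(-59696, 11), 316) = Rational(-56220, 11)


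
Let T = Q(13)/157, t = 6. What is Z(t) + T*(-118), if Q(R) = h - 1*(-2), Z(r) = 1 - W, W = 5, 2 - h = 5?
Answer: -510/157 ≈ -3.2484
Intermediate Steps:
h = -3 (h = 2 - 1*5 = 2 - 5 = -3)
Z(r) = -4 (Z(r) = 1 - 1*5 = 1 - 5 = -4)
Q(R) = -1 (Q(R) = -3 - 1*(-2) = -3 + 2 = -1)
T = -1/157 ≈ -0.0063694
Z(t) + T*(-118) = -4 - 1/157*(-118) = -4 + 118/157 = -510/157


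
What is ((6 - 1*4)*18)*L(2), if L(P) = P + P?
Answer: 144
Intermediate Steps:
L(P) = 2*P
((6 - 1*4)*18)*L(2) = ((6 - 1*4)*18)*(2*2) = ((6 - 4)*18)*4 = (2*18)*4 = 36*4 = 144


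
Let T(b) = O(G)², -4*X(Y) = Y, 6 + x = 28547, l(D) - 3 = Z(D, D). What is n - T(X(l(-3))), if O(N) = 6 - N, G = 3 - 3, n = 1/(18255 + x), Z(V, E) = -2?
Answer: -1684655/46796 ≈ -36.000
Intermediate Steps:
l(D) = 1 (l(D) = 3 - 2 = 1)
x = 28541 (x = -6 + 28547 = 28541)
X(Y) = -Y/4
n = 1/46796 (n = 1/(18255 + 28541) = 1/46796 ≈ 2.1369e-5)
G = 0
T(b) = 36 (T(b) = (6 - 1*0)² = (6 + 0)² = 6² = 36)
n - T(X(l(-3))) = 1/46796 - 1*36 = 1/46796 - 36 = -1684655/46796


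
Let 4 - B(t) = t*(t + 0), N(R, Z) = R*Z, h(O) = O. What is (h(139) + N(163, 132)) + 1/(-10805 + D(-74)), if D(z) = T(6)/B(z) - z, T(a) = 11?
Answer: 1271582525693/58720043 ≈ 21655.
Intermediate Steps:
B(t) = 4 - t² (B(t) = 4 - t*(t + 0) = 4 - t*t = 4 - t²)
D(z) = -z + 11/(4 - z²) (D(z) = 11/(4 - z²) - z = -z + 11/(4 - z²))
(h(139) + N(163, 132)) + 1/(-10805 + D(-74)) = (139 + 163*132) + 1/(-10805 + (-11 - 1*(-74)³ + 4*(-74))/(-4 + (-74)²)) = (139 + 21516) + 1/(-10805 + (-11 - 1*(-405224) - 296)/(-4 + 5476)) = 21655 + 1/(-10805 + (-11 + 405224 - 296)/5472) = 21655 + 1/(-10805 + (1/5472)*404917) = 21655 + 1/(-10805 + 404917/5472) = 21655 + 1/(-58720043/5472) = 21655 - 5472/58720043 = 1271582525693/58720043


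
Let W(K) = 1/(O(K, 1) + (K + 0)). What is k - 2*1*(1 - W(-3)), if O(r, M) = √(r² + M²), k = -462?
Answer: -458 + 2*√10 ≈ -451.68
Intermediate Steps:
O(r, M) = √(M² + r²)
W(K) = 1/(K + √(1 + K²)) (W(K) = 1/(√(1² + K²) + (K + 0)) = 1/(√(1 + K²) + K) = 1/(K + √(1 + K²)))
k - 2*1*(1 - W(-3)) = -462 - 2*1*(1 - 1/(-3 + √(1 + (-3)²))) = -462 - 2*(1 - 1/(-3 + √(1 + 9))) = -462 - 2*(1 - 1/(-3 + √10)) = -462 - (2 - 2/(-3 + √10)) = -462 + (-2 + 2/(-3 + √10)) = -464 + 2/(-3 + √10)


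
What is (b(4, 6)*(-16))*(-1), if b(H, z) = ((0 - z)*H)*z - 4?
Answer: -2368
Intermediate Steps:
b(H, z) = -4 - H*z**2 (b(H, z) = ((-z)*H)*z - 4 = (-H*z)*z - 4 = -H*z**2 - 4 = -4 - H*z**2)
(b(4, 6)*(-16))*(-1) = ((-4 - 1*4*6**2)*(-16))*(-1) = ((-4 - 1*4*36)*(-16))*(-1) = ((-4 - 144)*(-16))*(-1) = -148*(-16)*(-1) = 2368*(-1) = -2368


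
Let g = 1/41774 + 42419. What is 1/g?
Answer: 41774/1772011307 ≈ 2.3574e-5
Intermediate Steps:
g = 1772011307/41774 (g = 1/41774 + 42419 = 1772011307/41774 ≈ 42419.)
1/g = 1/(1772011307/41774) = 41774/1772011307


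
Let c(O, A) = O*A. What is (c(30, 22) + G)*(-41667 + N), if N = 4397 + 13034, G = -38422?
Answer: 915199832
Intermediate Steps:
N = 17431
c(O, A) = A*O
(c(30, 22) + G)*(-41667 + N) = (22*30 - 38422)*(-41667 + 17431) = (660 - 38422)*(-24236) = -37762*(-24236) = 915199832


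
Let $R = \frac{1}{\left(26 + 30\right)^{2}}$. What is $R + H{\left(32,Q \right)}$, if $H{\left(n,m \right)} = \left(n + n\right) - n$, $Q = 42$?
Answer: $\frac{100353}{3136} \approx 32.0$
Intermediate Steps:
$H{\left(n,m \right)} = n$ ($H{\left(n,m \right)} = 2 n - n = n$)
$R = \frac{1}{3136}$ ($R = \frac{1}{56^{2}} = \frac{1}{3136} \approx 0.00031888$)
$R + H{\left(32,Q \right)} = \frac{1}{3136} + 32 = \frac{100353}{3136}$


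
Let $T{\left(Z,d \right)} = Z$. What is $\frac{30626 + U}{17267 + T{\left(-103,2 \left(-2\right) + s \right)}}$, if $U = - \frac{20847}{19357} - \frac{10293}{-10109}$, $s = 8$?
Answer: $\frac{214031482672}{119951786669} \approx 1.7843$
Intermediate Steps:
$U = - \frac{11500722}{195679913}$ ($U = \left(-20847\right) \frac{1}{19357} - - \frac{10293}{10109} = - \frac{20847}{19357} + \frac{10293}{10109} = - \frac{11500722}{195679913} \approx -0.058773$)
$\frac{30626 + U}{17267 + T{\left(-103,2 \left(-2\right) + s \right)}} = \frac{30626 - \frac{11500722}{195679913}}{17267 - 103} = \frac{5992881514816}{195679913 \cdot 17164} = \frac{5992881514816}{195679913} \cdot \frac{1}{17164} = \frac{214031482672}{119951786669}$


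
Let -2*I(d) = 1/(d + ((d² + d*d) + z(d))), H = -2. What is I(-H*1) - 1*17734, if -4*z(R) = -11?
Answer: -904436/51 ≈ -17734.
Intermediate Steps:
z(R) = 11/4 (z(R) = -¼*(-11) = 11/4)
I(d) = -1/(2*(11/4 + d + 2*d²)) (I(d) = -1/(2*(d + ((d² + d*d) + 11/4))) = -1/(2*(d + ((d² + d²) + 11/4))) = -1/(2*(d + (2*d² + 11/4))) = -1/(2*(d + (11/4 + 2*d²))) = -1/(2*(11/4 + d + 2*d²)))
I(-H*1) - 1*17734 = -2/(11 + 4*(-1*(-2)*1) + 8*(-1*(-2)*1)²) - 1*17734 = -2/(11 + 4*(2*1) + 8*(2*1)²) - 17734 = -2/(11 + 4*2 + 8*2²) - 17734 = -2/(11 + 8 + 8*4) - 17734 = -2/(11 + 8 + 32) - 17734 = -2/51 - 17734 = -904436/51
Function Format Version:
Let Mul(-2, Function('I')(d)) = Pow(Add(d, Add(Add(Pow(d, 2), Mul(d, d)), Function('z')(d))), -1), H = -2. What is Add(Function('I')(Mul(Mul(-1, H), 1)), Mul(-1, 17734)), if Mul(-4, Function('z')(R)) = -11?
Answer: Rational(-904436, 51) ≈ -17734.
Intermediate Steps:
Function('z')(R) = Rational(11, 4) (Function('z')(R) = Mul(Rational(-1, 4), -11) = Rational(11, 4))
Function('I')(d) = Mul(Rational(-1, 2), Pow(Add(Rational(11, 4), d, Mul(2, Pow(d, 2))), -1)) (Function('I')(d) = Mul(Rational(-1, 2), Pow(Add(d, Add(Add(Pow(d, 2), Mul(d, d)), Rational(11, 4))), -1)) = Mul(Rational(-1, 2), Pow(Add(d, Add(Add(Pow(d, 2), Pow(d, 2)), Rational(11, 4))), -1)) = Mul(Rational(-1, 2), Pow(Add(d, Add(Mul(2, Pow(d, 2)), Rational(11, 4))), -1)) = Mul(Rational(-1, 2), Pow(Add(d, Add(Rational(11, 4), Mul(2, Pow(d, 2)))), -1)) = Mul(Rational(-1, 2), Pow(Add(Rational(11, 4), d, Mul(2, Pow(d, 2))), -1)))
Add(Function('I')(Mul(Mul(-1, H), 1)), Mul(-1, 17734)) = Add(Mul(-2, Pow(Add(11, Mul(4, Mul(Mul(-1, -2), 1)), Mul(8, Pow(Mul(Mul(-1, -2), 1), 2))), -1)), Mul(-1, 17734)) = Add(Mul(-2, Pow(Add(11, Mul(4, Mul(2, 1)), Mul(8, Pow(Mul(2, 1), 2))), -1)), -17734) = Add(Mul(-2, Pow(Add(11, Mul(4, 2), Mul(8, Pow(2, 2))), -1)), -17734) = Add(Mul(-2, Pow(Add(11, 8, Mul(8, 4)), -1)), -17734) = Add(Mul(-2, Pow(Add(11, 8, 32), -1)), -17734) = Add(Mul(-2, Pow(51, -1)), -17734) = Add(Mul(-2, Rational(1, 51)), -17734) = Add(Rational(-2, 51), -17734) = Rational(-904436, 51)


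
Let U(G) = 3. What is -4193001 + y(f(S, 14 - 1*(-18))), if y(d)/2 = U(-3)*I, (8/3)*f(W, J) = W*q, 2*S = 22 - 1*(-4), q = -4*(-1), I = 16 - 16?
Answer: -4193001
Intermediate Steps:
I = 0
q = 4
S = 13 (S = (22 - 1*(-4))/2 = (22 + 4)/2 = (½)*26 = 13)
f(W, J) = 3*W/2 (f(W, J) = 3*(W*4)/8 = 3*(4*W)/8 = 3*W/2)
y(d) = 0 (y(d) = 2*(3*0) = 2*0 = 0)
-4193001 + y(f(S, 14 - 1*(-18))) = -4193001 + 0 = -4193001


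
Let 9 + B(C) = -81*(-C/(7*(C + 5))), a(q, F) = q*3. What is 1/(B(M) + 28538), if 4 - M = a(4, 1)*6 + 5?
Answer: 476/13585717 ≈ 3.5037e-5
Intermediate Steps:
a(q, F) = 3*q
M = -73 (M = 4 - ((3*4)*6 + 5) = 4 - (12*6 + 5) = 4 - (72 + 5) = 4 - 1*77 = 4 - 77 = -73)
B(C) = -9 - 81*C/(-35 - 7*C) (B(C) = -9 - 81*(-C/(7*(C + 5))) = -9 - 81*(-C/(7*(5 + C))) = -9 - 81*C/(-35 - 7*C))
1/(B(M) + 28538) = 1/(9*(-35 + 2*(-73))/(7*(5 - 73)) + 28538) = 1/((9/7)*(-35 - 146)/(-68) + 28538) = 1/((9/7)*(-1/68)*(-181) + 28538) = 1/(1629/476 + 28538) = 1/(13585717/476) = 476/13585717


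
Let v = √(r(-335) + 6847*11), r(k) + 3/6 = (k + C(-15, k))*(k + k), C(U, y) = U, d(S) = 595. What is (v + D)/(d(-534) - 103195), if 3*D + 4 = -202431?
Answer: 40487/61560 - √1239266/205200 ≈ 0.65226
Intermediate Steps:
D = -202435/3 (D = -4/3 + (⅓)*(-202431) = -4/3 - 67477 = -202435/3 ≈ -67478.)
r(k) = -½ + 2*k*(-15 + k) (r(k) = -½ + (k - 15)*(k + k) = -½ + (-15 + k)*(2*k) = -½ + 2*k*(-15 + k))
v = √1239266/2 (v = √((-½ - 30*(-335) + 2*(-335)²) + 6847*11) = √((-½ + 10050 + 2*112225) + 75317) = √((-½ + 10050 + 224450) + 75317) = √(468999/2 + 75317) = √(619633/2) = √1239266/2 ≈ 556.61)
(v + D)/(d(-534) - 103195) = (√1239266/2 - 202435/3)/(595 - 103195) = (-202435/3 + √1239266/2)/(-102600) = (-202435/3 + √1239266/2)*(-1/102600) = 40487/61560 - √1239266/205200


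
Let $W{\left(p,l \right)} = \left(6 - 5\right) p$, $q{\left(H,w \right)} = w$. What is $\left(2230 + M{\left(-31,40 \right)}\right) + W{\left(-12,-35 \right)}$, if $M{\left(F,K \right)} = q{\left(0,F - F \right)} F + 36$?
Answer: $2254$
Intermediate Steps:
$W{\left(p,l \right)} = p$ ($W{\left(p,l \right)} = 1 p = p$)
$M{\left(F,K \right)} = 36$ ($M{\left(F,K \right)} = \left(F - F\right) F + 36 = 0 F + 36 = 0 + 36 = 36$)
$\left(2230 + M{\left(-31,40 \right)}\right) + W{\left(-12,-35 \right)} = \left(2230 + 36\right) - 12 = 2266 - 12 = 2254$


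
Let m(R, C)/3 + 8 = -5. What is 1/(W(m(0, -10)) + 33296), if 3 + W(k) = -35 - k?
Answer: 1/33297 ≈ 3.0033e-5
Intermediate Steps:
m(R, C) = -39 (m(R, C) = -24 + 3*(-5) = -24 - 15 = -39)
W(k) = -38 - k (W(k) = -3 + (-35 - k) = -38 - k)
1/(W(m(0, -10)) + 33296) = 1/((-38 - 1*(-39)) + 33296) = 1/((-38 + 39) + 33296) = 1/(1 + 33296) = 1/33297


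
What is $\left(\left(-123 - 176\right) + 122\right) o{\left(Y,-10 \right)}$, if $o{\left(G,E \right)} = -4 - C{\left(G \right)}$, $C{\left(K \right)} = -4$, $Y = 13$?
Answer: $0$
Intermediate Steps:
$o{\left(G,E \right)} = 0$ ($o{\left(G,E \right)} = -4 - -4 = -4 + 4 = 0$)
$\left(\left(-123 - 176\right) + 122\right) o{\left(Y,-10 \right)} = \left(\left(-123 - 176\right) + 122\right) 0 = \left(-299 + 122\right) 0 = \left(-177\right) 0 = 0$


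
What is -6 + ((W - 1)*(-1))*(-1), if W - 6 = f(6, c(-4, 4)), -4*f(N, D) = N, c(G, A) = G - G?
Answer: -5/2 ≈ -2.5000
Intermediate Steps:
c(G, A) = 0
f(N, D) = -N/4
W = 9/2 (W = 6 - ¼*6 = 6 - 3/2 = 9/2 ≈ 4.5000)
-6 + ((W - 1)*(-1))*(-1) = -6 + ((9/2 - 1)*(-1))*(-1) = -6 + ((7/2)*(-1))*(-1) = -6 - 7/2*(-1) = -6 + 7/2 = -5/2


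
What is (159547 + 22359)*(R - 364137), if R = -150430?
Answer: -93602824702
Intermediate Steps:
(159547 + 22359)*(R - 364137) = (159547 + 22359)*(-150430 - 364137) = 181906*(-514567) = -93602824702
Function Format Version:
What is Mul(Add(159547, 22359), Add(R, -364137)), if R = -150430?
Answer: -93602824702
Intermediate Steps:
Mul(Add(159547, 22359), Add(R, -364137)) = Mul(Add(159547, 22359), Add(-150430, -364137)) = Mul(181906, -514567) = -93602824702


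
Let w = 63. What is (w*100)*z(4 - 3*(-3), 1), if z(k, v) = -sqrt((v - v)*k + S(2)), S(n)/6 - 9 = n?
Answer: -6300*sqrt(66) ≈ -51181.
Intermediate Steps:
S(n) = 54 + 6*n
z(k, v) = -sqrt(66) (z(k, v) = -sqrt((v - v)*k + (54 + 6*2)) = -sqrt(0*k + (54 + 12)) = -sqrt(0 + 66) = -sqrt(66))
(w*100)*z(4 - 3*(-3), 1) = (63*100)*(-sqrt(66)) = 6300*(-sqrt(66)) = -6300*sqrt(66)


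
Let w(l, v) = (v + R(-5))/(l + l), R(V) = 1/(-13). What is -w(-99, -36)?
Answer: -469/2574 ≈ -0.18221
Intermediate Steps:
R(V) = -1/13
w(l, v) = (-1/13 + v)/(2*l) (w(l, v) = (v - 1/13)/(l + l) = (-1/13 + v)/((2*l)) = (-1/13 + v)*(1/(2*l)) = (-1/13 + v)/(2*l))
-w(-99, -36) = -(-1 + 13*(-36))/(26*(-99)) = -(-1)*(-1 - 468)/(26*99) = -(-1)*(-469)/(26*99) = -1*469/2574 = -469/2574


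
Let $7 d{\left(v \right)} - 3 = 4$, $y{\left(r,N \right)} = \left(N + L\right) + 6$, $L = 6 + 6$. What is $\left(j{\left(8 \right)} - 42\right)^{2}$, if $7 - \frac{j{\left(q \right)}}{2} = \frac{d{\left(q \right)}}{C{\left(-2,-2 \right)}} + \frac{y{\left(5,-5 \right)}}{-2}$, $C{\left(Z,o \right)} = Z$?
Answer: $196$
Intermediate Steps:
$L = 12$
$y{\left(r,N \right)} = 18 + N$ ($y{\left(r,N \right)} = \left(N + 12\right) + 6 = \left(12 + N\right) + 6 = 18 + N$)
$d{\left(v \right)} = 1$ ($d{\left(v \right)} = \frac{3}{7} + \frac{1}{7} \cdot 4 = \frac{3}{7} + \frac{4}{7} = 1$)
$j{\left(q \right)} = 28$ ($j{\left(q \right)} = 14 - 2 \left(1 \frac{1}{-2} + \frac{18 - 5}{-2}\right) = 14 - 2 \left(1 \left(- \frac{1}{2}\right) + 13 \left(- \frac{1}{2}\right)\right) = 14 - 2 \left(- \frac{1}{2} - \frac{13}{2}\right) = 14 - -14 = 14 + 14 = 28$)
$\left(j{\left(8 \right)} - 42\right)^{2} = \left(28 - 42\right)^{2} = \left(-14\right)^{2} = 196$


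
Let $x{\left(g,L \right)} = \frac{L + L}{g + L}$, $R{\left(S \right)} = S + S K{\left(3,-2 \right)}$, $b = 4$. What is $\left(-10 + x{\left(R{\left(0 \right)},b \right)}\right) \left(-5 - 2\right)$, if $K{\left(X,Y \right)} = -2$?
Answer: $56$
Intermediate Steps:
$R{\left(S \right)} = - S$ ($R{\left(S \right)} = S + S \left(-2\right) = S - 2 S = - S$)
$x{\left(g,L \right)} = \frac{2 L}{L + g}$
$\left(-10 + x{\left(R{\left(0 \right)},b \right)}\right) \left(-5 - 2\right) = \left(-10 + 2 \cdot 4 \frac{1}{4 - 0}\right) \left(-5 - 2\right) = \left(-10 + 2 \cdot 4 \frac{1}{4 + 0}\right) \left(-5 - 2\right) = \left(-10 + 2 \cdot 4 \cdot \frac{1}{4}\right) \left(-7\right) = \left(-10 + 2\right) \left(-7\right) = \left(-8\right) \left(-7\right) = 56$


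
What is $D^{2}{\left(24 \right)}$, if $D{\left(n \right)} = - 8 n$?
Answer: $36864$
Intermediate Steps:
$D^{2}{\left(24 \right)} = \left(\left(-8\right) 24\right)^{2} = \left(-192\right)^{2} = 36864$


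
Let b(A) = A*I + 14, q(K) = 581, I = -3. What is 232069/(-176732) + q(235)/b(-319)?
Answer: -122657707/171606772 ≈ -0.71476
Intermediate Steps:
b(A) = 14 - 3*A (b(A) = A*(-3) + 14 = -3*A + 14 = 14 - 3*A)
232069/(-176732) + q(235)/b(-319) = 232069/(-176732) + 581/(14 - 3*(-319)) = 232069*(-1/176732) + 581/(14 + 957) = -232069/176732 + 581/971 = -122657707/171606772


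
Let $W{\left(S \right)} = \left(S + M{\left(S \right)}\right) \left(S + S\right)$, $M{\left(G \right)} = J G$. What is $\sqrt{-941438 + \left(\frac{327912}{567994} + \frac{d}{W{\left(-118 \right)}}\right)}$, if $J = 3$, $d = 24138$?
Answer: $\frac{i \sqrt{4229050474458209749139}}{67023292} \approx 970.28 i$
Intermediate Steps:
$M{\left(G \right)} = 3 G$
$W{\left(S \right)} = 8 S^{2}$ ($W{\left(S \right)} = \left(S + 3 S\right) \left(S + S\right) = 4 S 2 S = 8 S^{2}$)
$\sqrt{-941438 + \left(\frac{327912}{567994} + \frac{d}{W{\left(-118 \right)}}\right)} = \sqrt{-941438 + \left(\frac{327912}{567994} + \frac{24138}{8 \left(-118\right)^{2}}\right)} = \sqrt{-941438 + \left(327912 \cdot \frac{1}{567994} + \frac{24138}{8 \cdot 13924}\right)} = \sqrt{-941438 + \left(\frac{163956}{283997} + \frac{24138}{111392}\right)} = \sqrt{-941438 + \left(\frac{163956}{283997} + 24138 \cdot \frac{1}{111392}\right)} = \sqrt{-941438 + \left(\frac{163956}{283997} + \frac{12069}{55696}\right)} = \sqrt{-941438 + \frac{12559253169}{15817496912}} = \sqrt{- \frac{14891180098586287}{15817496912}} = \frac{i \sqrt{4229050474458209749139}}{67023292}$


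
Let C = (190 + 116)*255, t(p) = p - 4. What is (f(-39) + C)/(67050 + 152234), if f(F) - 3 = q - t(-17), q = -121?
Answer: 77933/219284 ≈ 0.35540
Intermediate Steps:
t(p) = -4 + p
f(F) = -97 (f(F) = 3 + (-121 - (-4 - 17)) = 3 + (-121 - 1*(-21)) = 3 + (-121 + 21) = 3 - 100 = -97)
C = 78030 (C = 306*255 = 78030)
(f(-39) + C)/(67050 + 152234) = (-97 + 78030)/(67050 + 152234) = 77933/219284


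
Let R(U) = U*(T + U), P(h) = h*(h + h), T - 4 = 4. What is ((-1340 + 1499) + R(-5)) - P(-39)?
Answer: -2898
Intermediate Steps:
T = 8 (T = 4 + 4 = 8)
P(h) = 2*h² (P(h) = h*(2*h) = 2*h²)
R(U) = U*(8 + U)
((-1340 + 1499) + R(-5)) - P(-39) = ((-1340 + 1499) - 5*(8 - 5)) - 2*(-39)² = (159 - 5*3) - 2*1521 = (159 - 15) - 1*3042 = 144 - 3042 = -2898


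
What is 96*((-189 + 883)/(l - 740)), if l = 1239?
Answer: 66624/499 ≈ 133.52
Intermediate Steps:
96*((-189 + 883)/(l - 740)) = 96*((-189 + 883)/(1239 - 740)) = 96*(694/499) = 66624/499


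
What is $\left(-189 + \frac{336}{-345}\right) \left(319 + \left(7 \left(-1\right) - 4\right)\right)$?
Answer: $- \frac{6728876}{115} \approx -58512.0$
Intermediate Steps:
$\left(-189 + \frac{336}{-345}\right) \left(319 + \left(7 \left(-1\right) - 4\right)\right) = \left(-189 + 336 \left(- \frac{1}{345}\right)\right) \left(319 - 11\right) = \left(-189 - \frac{112}{115}\right) \left(319 - 11\right) = \left(- \frac{21847}{115}\right) 308 = - \frac{6728876}{115}$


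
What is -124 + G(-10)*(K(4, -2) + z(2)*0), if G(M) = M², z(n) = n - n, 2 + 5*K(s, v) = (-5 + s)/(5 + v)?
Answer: -512/3 ≈ -170.67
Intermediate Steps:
K(s, v) = -⅖ + (-5 + s)/(5*(5 + v)) (K(s, v) = -⅖ + ((-5 + s)/(5 + v))/5 = -⅖ + (-5 + s)/(5*(5 + v)))
z(n) = 0
-124 + G(-10)*(K(4, -2) + z(2)*0) = -124 + (-10)²*((-15 + 4 - 2*(-2))/(5*(5 - 2)) + 0*0) = -124 + 100*((⅕)*(-15 + 4 + 4)/3 + 0) = -124 + 100*((⅕)*(⅓)*(-7) + 0) = -124 + 100*(-7/15 + 0) = -124 + 100*(-7/15) = -124 - 140/3 = -512/3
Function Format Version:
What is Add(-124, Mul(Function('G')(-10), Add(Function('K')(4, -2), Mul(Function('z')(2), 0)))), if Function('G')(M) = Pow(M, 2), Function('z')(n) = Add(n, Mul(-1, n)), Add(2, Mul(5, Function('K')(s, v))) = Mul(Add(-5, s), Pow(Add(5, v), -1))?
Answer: Rational(-512, 3) ≈ -170.67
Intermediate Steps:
Function('K')(s, v) = Add(Rational(-2, 5), Mul(Rational(1, 5), Pow(Add(5, v), -1), Add(-5, s))) (Function('K')(s, v) = Add(Rational(-2, 5), Mul(Rational(1, 5), Mul(Add(-5, s), Pow(Add(5, v), -1)))) = Add(Rational(-2, 5), Mul(Rational(1, 5), Mul(Pow(Add(5, v), -1), Add(-5, s)))) = Add(Rational(-2, 5), Mul(Rational(1, 5), Pow(Add(5, v), -1), Add(-5, s))))
Function('z')(n) = 0
Add(-124, Mul(Function('G')(-10), Add(Function('K')(4, -2), Mul(Function('z')(2), 0)))) = Add(-124, Mul(Pow(-10, 2), Add(Mul(Rational(1, 5), Pow(Add(5, -2), -1), Add(-15, 4, Mul(-2, -2))), Mul(0, 0)))) = Add(-124, Mul(100, Add(Mul(Rational(1, 5), Pow(3, -1), Add(-15, 4, 4)), 0))) = Add(-124, Mul(100, Add(Mul(Rational(1, 5), Rational(1, 3), -7), 0))) = Add(-124, Mul(100, Add(Rational(-7, 15), 0))) = Add(-124, Mul(100, Rational(-7, 15))) = Add(-124, Rational(-140, 3)) = Rational(-512, 3)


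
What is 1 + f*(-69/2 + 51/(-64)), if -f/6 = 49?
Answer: 332105/32 ≈ 10378.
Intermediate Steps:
f = -294 (f = -6*49 = -294)
1 + f*(-69/2 + 51/(-64)) = 1 - 294*(-69/2 + 51/(-64)) = 1 - 294*(-69*½ + 51*(-1/64)) = 1 - 294*(-69/2 - 51/64) = 1 - 294*(-2259/64) = 1 + 332073/32 = 332105/32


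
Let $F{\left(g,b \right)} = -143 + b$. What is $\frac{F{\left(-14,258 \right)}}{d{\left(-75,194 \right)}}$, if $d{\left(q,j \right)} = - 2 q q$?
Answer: $- \frac{23}{2250} \approx -0.010222$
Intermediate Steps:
$d{\left(q,j \right)} = - 2 q^{2}$
$\frac{F{\left(-14,258 \right)}}{d{\left(-75,194 \right)}} = \frac{-143 + 258}{\left(-2\right) \left(-75\right)^{2}} = \frac{115}{\left(-2\right) 5625} = \frac{115}{-11250} = 115 \left(- \frac{1}{11250}\right) = - \frac{23}{2250}$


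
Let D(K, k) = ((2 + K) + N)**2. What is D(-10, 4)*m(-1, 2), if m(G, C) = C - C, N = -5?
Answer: 0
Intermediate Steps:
m(G, C) = 0
D(K, k) = (-3 + K)**2 (D(K, k) = ((2 + K) - 5)**2 = (-3 + K)**2)
D(-10, 4)*m(-1, 2) = (-3 - 10)**2*0 = (-13)**2*0 = 169*0 = 0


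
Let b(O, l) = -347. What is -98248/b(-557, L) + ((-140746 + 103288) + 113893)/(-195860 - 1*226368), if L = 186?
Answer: 41456533599/146513116 ≈ 282.95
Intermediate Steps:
-98248/b(-557, L) + ((-140746 + 103288) + 113893)/(-195860 - 1*226368) = -98248/(-347) + ((-140746 + 103288) + 113893)/(-195860 - 1*226368) = -98248*(-1/347) + (-37458 + 113893)/(-195860 - 226368) = 98248/347 + 76435/(-422228) = 98248/347 + 76435*(-1/422228) = 98248/347 - 76435/422228 = 41456533599/146513116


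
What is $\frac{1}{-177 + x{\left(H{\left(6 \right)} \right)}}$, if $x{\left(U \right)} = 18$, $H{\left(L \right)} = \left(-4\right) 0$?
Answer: $- \frac{1}{159} \approx -0.0062893$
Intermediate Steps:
$H{\left(L \right)} = 0$
$\frac{1}{-177 + x{\left(H{\left(6 \right)} \right)}} = \frac{1}{-177 + 18} = \frac{1}{-159} = - \frac{1}{159}$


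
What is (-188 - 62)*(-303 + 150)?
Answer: 38250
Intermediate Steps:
(-188 - 62)*(-303 + 150) = -250*(-153) = 38250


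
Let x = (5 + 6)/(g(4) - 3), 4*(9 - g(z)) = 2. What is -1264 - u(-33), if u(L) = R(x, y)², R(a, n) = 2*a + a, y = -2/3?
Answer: -1300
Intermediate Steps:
y = -⅔ (y = -2*⅓ = -⅔ ≈ -0.66667)
g(z) = 17/2 (g(z) = 9 - ¼*2 = 9 - ½ = 17/2)
x = 2 (x = (5 + 6)/(17/2 - 3) = 11/(11/2) = 11*(2/11) = 2)
R(a, n) = 3*a
u(L) = 36 (u(L) = (3*2)² = 6² = 36)
-1264 - u(-33) = -1264 - 1*36 = -1264 - 36 = -1300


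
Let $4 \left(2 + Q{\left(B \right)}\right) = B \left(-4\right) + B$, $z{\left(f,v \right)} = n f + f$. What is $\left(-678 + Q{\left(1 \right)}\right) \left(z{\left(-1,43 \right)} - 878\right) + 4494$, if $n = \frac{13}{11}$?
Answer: $\frac{13280911}{22} \approx 6.0368 \cdot 10^{5}$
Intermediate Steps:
$n = \frac{13}{11}$ ($n = 13 \cdot \frac{1}{11} = \frac{13}{11} \approx 1.1818$)
$z{\left(f,v \right)} = \frac{24 f}{11}$ ($z{\left(f,v \right)} = \frac{13 f}{11} + f = \frac{24 f}{11}$)
$Q{\left(B \right)} = -2 - \frac{3 B}{4}$ ($Q{\left(B \right)} = -2 + \frac{B \left(-4\right) + B}{4} = -2 + \frac{- 4 B + B}{4} = -2 + \frac{\left(-3\right) B}{4} = -2 - \frac{3 B}{4}$)
$\left(-678 + Q{\left(1 \right)}\right) \left(z{\left(-1,43 \right)} - 878\right) + 4494 = \left(-678 - \frac{11}{4}\right) \left(\frac{24}{11} \left(-1\right) - 878\right) + 4494 = \left(-678 - \frac{11}{4}\right) \left(- \frac{24}{11} - 878\right) + 4494 = \left(-678 - \frac{11}{4}\right) \left(- \frac{9682}{11}\right) + 4494 = \left(- \frac{2723}{4}\right) \left(- \frac{9682}{11}\right) + 4494 = \frac{13182043}{22} + 4494 = \frac{13280911}{22}$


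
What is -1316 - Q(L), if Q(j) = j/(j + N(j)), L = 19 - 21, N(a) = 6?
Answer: -2631/2 ≈ -1315.5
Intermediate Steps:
L = -2
Q(j) = j/(6 + j) (Q(j) = j/(j + 6) = j/(6 + j))
-1316 - Q(L) = -1316 - (-2)/(6 - 2) = -1316 - (-2)/4 = -1316 - 1*(-½) = -1316 + ½ = -2631/2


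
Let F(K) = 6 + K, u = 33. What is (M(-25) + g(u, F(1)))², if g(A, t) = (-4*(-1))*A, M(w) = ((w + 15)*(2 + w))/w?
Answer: 376996/25 ≈ 15080.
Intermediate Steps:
M(w) = (2 + w)*(15 + w)/w (M(w) = ((15 + w)*(2 + w))/w = ((2 + w)*(15 + w))/w = (2 + w)*(15 + w)/w)
g(A, t) = 4*A
(M(-25) + g(u, F(1)))² = ((17 - 25 + 30/(-25)) + 4*33)² = ((17 - 25 + 30*(-1/25)) + 132)² = ((17 - 25 - 6/5) + 132)² = (-46/5 + 132)² = (614/5)² = 376996/25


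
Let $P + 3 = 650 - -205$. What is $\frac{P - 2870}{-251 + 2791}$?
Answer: $- \frac{1009}{1270} \approx -0.79449$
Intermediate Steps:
$P = 852$ ($P = -3 + \left(650 - -205\right) = -3 + \left(650 + 205\right) = -3 + 855 = 852$)
$\frac{P - 2870}{-251 + 2791} = \frac{852 - 2870}{-251 + 2791} = - \frac{2018}{2540} = \left(-2018\right) \frac{1}{2540} = - \frac{1009}{1270}$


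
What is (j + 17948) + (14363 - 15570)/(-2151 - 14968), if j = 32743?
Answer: 51045908/1007 ≈ 50691.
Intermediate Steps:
(j + 17948) + (14363 - 15570)/(-2151 - 14968) = (32743 + 17948) + (14363 - 15570)/(-2151 - 14968) = 50691 - 1207/(-17119) = 50691 - 1207*(-1/17119) = 50691 + 71/1007 = 51045908/1007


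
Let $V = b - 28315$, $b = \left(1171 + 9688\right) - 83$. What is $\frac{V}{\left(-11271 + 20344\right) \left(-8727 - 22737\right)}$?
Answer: $\frac{17539}{285472872} \approx 6.1438 \cdot 10^{-5}$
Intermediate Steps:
$b = 10776$ ($b = 10859 - 83 = 10776$)
$V = -17539$ ($V = 10776 - 28315 = -17539$)
$\frac{V}{\left(-11271 + 20344\right) \left(-8727 - 22737\right)} = - \frac{17539}{\left(-11271 + 20344\right) \left(-8727 - 22737\right)} = - \frac{17539}{9073 \left(-31464\right)} = - \frac{17539}{-285472872} = \left(-17539\right) \left(- \frac{1}{285472872}\right) = \frac{17539}{285472872}$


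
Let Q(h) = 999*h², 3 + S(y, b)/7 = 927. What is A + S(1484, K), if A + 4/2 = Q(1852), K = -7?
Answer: 3426480562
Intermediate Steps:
S(y, b) = 6468 (S(y, b) = -21 + 7*927 = -21 + 6489 = 6468)
A = 3426474094 (A = -2 + 999*1852² = -2 + 999*3429904 = -2 + 3426474096 = 3426474094)
A + S(1484, K) = 3426474094 + 6468 = 3426480562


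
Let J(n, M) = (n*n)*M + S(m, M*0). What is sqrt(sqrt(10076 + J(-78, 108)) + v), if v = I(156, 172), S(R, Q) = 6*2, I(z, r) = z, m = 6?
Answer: sqrt(156 + 2*sqrt(166790)) ≈ 31.190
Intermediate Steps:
S(R, Q) = 12
v = 156
J(n, M) = 12 + M*n**2 (J(n, M) = (n*n)*M + 12 = n**2*M + 12 = M*n**2 + 12 = 12 + M*n**2)
sqrt(sqrt(10076 + J(-78, 108)) + v) = sqrt(sqrt(10076 + (12 + 108*(-78)**2)) + 156) = sqrt(sqrt(10076 + (12 + 108*6084)) + 156) = sqrt(sqrt(10076 + (12 + 657072)) + 156) = sqrt(sqrt(10076 + 657084) + 156) = sqrt(sqrt(667160) + 156) = sqrt(2*sqrt(166790) + 156) = sqrt(156 + 2*sqrt(166790))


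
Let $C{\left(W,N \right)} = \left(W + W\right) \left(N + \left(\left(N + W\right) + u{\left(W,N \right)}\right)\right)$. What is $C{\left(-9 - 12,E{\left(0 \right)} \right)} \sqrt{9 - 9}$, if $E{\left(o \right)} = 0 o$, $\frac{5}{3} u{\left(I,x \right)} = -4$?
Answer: $0$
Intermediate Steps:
$u{\left(I,x \right)} = - \frac{12}{5}$ ($u{\left(I,x \right)} = \frac{3}{5} \left(-4\right) = - \frac{12}{5}$)
$E{\left(o \right)} = 0$
$C{\left(W,N \right)} = 2 W \left(- \frac{12}{5} + W + 2 N\right)$ ($C{\left(W,N \right)} = \left(W + W\right) \left(N - \left(\frac{12}{5} - N - W\right)\right) = 2 W \left(N + \left(- \frac{12}{5} + N + W\right)\right) = 2 W \left(- \frac{12}{5} + W + 2 N\right)$)
$C{\left(-9 - 12,E{\left(0 \right)} \right)} \sqrt{9 - 9} = \frac{2 \left(-9 - 12\right) \left(-12 + 5 \left(-9 - 12\right) + 10 \cdot 0\right)}{5} \sqrt{9 - 9} = \frac{2 \left(-9 - 12\right) \left(-12 + 5 \left(-9 - 12\right) + 0\right)}{5} \sqrt{0} = \frac{2}{5} \left(-21\right) \left(-12 + 5 \left(-21\right) + 0\right) 0 = \frac{2}{5} \left(-21\right) \left(-12 - 105 + 0\right) 0 = \frac{2}{5} \left(-21\right) \left(-117\right) 0 = \frac{4914}{5} \cdot 0 = 0$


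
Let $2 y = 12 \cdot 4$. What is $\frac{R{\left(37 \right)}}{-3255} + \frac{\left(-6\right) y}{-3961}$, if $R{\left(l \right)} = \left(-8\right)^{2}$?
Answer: $\frac{215216}{12893055} \approx 0.016692$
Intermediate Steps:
$y = 24$ ($y = \frac{12 \cdot 4}{2} = \frac{1}{2} \cdot 48 = 24$)
$R{\left(l \right)} = 64$
$\frac{R{\left(37 \right)}}{-3255} + \frac{\left(-6\right) y}{-3961} = \frac{64}{-3255} + \frac{\left(-6\right) 24}{-3961} = 64 \left(- \frac{1}{3255}\right) - - \frac{144}{3961} = - \frac{64}{3255} + \frac{144}{3961} = \frac{215216}{12893055}$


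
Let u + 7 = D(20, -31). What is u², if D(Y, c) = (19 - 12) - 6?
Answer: 36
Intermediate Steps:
D(Y, c) = 1 (D(Y, c) = 7 - 6 = 1)
u = -6 (u = -7 + 1 = -6)
u² = (-6)² = 36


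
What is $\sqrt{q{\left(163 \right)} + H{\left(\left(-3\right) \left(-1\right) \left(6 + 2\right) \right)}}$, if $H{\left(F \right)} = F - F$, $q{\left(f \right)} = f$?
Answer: $\sqrt{163} \approx 12.767$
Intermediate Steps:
$H{\left(F \right)} = 0$
$\sqrt{q{\left(163 \right)} + H{\left(\left(-3\right) \left(-1\right) \left(6 + 2\right) \right)}} = \sqrt{163 + 0} = \sqrt{163}$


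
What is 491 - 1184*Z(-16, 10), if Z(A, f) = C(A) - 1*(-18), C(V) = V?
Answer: -1877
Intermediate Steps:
Z(A, f) = 18 + A (Z(A, f) = A - 1*(-18) = A + 18 = 18 + A)
491 - 1184*Z(-16, 10) = 491 - 1184*(18 - 16) = 491 - 1184*2 = 491 - 2368 = -1877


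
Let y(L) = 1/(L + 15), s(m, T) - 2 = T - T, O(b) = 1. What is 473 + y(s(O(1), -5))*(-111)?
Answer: 7930/17 ≈ 466.47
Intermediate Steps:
s(m, T) = 2 (s(m, T) = 2 + (T - T) = 2 + 0 = 2)
y(L) = 1/(15 + L)
473 + y(s(O(1), -5))*(-111) = 473 - 111/(15 + 2) = 473 - 111/17 = 7930/17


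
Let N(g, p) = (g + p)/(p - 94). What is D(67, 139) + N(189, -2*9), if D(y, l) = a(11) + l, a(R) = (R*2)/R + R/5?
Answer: 79337/560 ≈ 141.67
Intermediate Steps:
a(R) = 2 + R/5 (a(R) = (2*R)/R + R*(⅕) = 2 + R/5)
D(y, l) = 21/5 + l (D(y, l) = (2 + (⅕)*11) + l = (2 + 11/5) + l = 21/5 + l)
N(g, p) = (g + p)/(-94 + p)
D(67, 139) + N(189, -2*9) = (21/5 + 139) + (189 - 2*9)/(-94 - 2*9) = 716/5 + (189 - 18)/(-94 - 18) = 716/5 + 171/(-112) = 716/5 - 1/112*171 = 716/5 - 171/112 = 79337/560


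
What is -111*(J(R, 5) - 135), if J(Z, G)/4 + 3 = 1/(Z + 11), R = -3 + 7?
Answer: 81437/5 ≈ 16287.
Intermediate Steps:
R = 4
J(Z, G) = -12 + 4/(11 + Z) (J(Z, G) = -12 + 4/(Z + 11) = -12 + 4/(11 + Z))
-111*(J(R, 5) - 135) = -111*(4*(-32 - 3*4)/(11 + 4) - 135) = -111*(4*(-32 - 12)/15 - 135) = -111*(4*(1/15)*(-44) - 135) = -111*(-176/15 - 135) = -111*(-2201/15) = 81437/5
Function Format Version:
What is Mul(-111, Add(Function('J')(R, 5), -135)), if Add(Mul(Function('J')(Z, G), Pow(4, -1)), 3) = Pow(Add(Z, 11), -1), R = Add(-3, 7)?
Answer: Rational(81437, 5) ≈ 16287.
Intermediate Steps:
R = 4
Function('J')(Z, G) = Add(-12, Mul(4, Pow(Add(11, Z), -1))) (Function('J')(Z, G) = Add(-12, Mul(4, Pow(Add(Z, 11), -1))) = Add(-12, Mul(4, Pow(Add(11, Z), -1))))
Mul(-111, Add(Function('J')(R, 5), -135)) = Mul(-111, Add(Mul(4, Pow(Add(11, 4), -1), Add(-32, Mul(-3, 4))), -135)) = Mul(-111, Add(Mul(4, Pow(15, -1), Add(-32, -12)), -135)) = Mul(-111, Add(Mul(4, Rational(1, 15), -44), -135)) = Mul(-111, Add(Rational(-176, 15), -135)) = Mul(-111, Rational(-2201, 15)) = Rational(81437, 5)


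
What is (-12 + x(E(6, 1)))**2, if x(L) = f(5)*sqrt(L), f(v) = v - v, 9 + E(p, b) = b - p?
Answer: 144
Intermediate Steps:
E(p, b) = -9 + b - p (E(p, b) = -9 + (b - p) = -9 + b - p)
f(v) = 0
x(L) = 0 (x(L) = 0*sqrt(L) = 0)
(-12 + x(E(6, 1)))**2 = (-12 + 0)**2 = (-12)**2 = 144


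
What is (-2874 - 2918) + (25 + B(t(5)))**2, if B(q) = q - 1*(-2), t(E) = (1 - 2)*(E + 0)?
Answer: -5308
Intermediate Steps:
t(E) = -E
B(q) = 2 + q (B(q) = q + 2 = 2 + q)
(-2874 - 2918) + (25 + B(t(5)))**2 = (-2874 - 2918) + (25 + (2 - 1*5))**2 = -5792 + (25 + (2 - 5))**2 = -5792 + (25 - 3)**2 = -5792 + 22**2 = -5792 + 484 = -5308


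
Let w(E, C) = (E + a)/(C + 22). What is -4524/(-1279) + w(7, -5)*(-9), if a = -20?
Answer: 226551/21743 ≈ 10.419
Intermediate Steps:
w(E, C) = (-20 + E)/(22 + C) (w(E, C) = (E - 20)/(C + 22) = (-20 + E)/(22 + C))
-4524/(-1279) + w(7, -5)*(-9) = -4524/(-1279) + ((-20 + 7)/(22 - 5))*(-9) = -4524*(-1/1279) + (-13/17)*(-9) = 4524/1279 + ((1/17)*(-13))*(-9) = 4524/1279 - 13/17*(-9) = 4524/1279 + 117/17 = 226551/21743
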